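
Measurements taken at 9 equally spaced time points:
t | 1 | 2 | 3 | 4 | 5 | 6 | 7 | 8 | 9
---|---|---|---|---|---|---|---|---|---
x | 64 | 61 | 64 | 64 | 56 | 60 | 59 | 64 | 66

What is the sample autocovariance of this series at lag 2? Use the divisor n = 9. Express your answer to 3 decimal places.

Mean x̄ = (64 + 61 + 64 + 64 + 56 + 60 + 59 + 64 + 66)/9 = 62.0000
Σ_{t=1}^{7}(x_t−x̄)(x_{t+2}−x̄) = -12.0000
γ_2 = -12.0000 / 9 = -1.333

-1.333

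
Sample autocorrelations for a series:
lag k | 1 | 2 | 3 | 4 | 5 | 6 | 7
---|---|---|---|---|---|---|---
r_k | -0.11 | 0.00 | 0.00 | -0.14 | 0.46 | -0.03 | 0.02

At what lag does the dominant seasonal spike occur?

The largest autocorrelation is r_5 = 0.46; the remaining lags stay at or below 0.02.
The dominant spike at lag 5 indicates a seasonal period of 5.

5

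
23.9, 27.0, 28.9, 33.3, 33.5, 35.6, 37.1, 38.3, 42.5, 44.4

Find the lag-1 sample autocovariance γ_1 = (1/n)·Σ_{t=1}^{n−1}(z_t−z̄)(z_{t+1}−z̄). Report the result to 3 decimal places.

Mean z̄ = (23.9 + 27.0 + 28.9 + 33.3 + 33.5 + 35.6 + 37.1 + 38.3 + 42.5 + 44.4)/10 = 34.4500
Σ_{t=1}^{9}(z_t−z̄)(z_{t+1}−z̄) = 250.6675
γ_1 = 250.6675 / 10 = 25.067

25.067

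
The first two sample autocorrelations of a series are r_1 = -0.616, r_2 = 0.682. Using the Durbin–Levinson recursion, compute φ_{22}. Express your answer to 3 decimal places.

φ_{22} = (r_2 − r_1²) / (1 − r_1²)
r_1² = (-0.616)² = 0.379456
Numerator = 0.682 − 0.3795 = 0.3025; denominator = 1 − 0.3795 = 0.6205
φ_{22} = 0.3025 / 0.6205 = 0.488

0.488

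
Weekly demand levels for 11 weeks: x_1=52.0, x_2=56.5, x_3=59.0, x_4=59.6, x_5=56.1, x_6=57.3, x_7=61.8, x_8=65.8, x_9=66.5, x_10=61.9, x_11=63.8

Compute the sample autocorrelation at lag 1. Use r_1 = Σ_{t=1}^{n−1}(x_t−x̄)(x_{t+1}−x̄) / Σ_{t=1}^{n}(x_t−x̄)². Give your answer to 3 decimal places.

0.541

Mean x̄ = (52.0 + 56.5 + 59.0 + 59.6 + 56.1 + 57.3 + 61.8 + 65.8 + 66.5 + 61.9 + 63.8)/11 = 60.0273
Numerator Σ_{t=1}^{10}(x_t−x̄)(x_{t+1}−x̄) = 106.7165
Denominator Σ(x_t−x̄)² = 197.0818
r_1 = 106.7165 / 197.0818 = 0.541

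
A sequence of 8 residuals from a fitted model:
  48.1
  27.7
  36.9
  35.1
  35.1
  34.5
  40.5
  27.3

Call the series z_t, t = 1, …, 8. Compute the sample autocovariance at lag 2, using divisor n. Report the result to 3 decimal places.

Mean z̄ = (48.1 + 27.7 + 36.9 + 35.1 + 35.1 + 34.5 + 40.5 + 27.3)/8 = 35.6500
Deviations: 12.4500, -7.9500, 1.2500, -0.5500, -0.5500, -1.1500, 4.8500, -8.3500
Σ_{t=1}^{6}(z_t−z̄)(z_{t+2}−z̄) = 26.8150
γ_2 = 26.8150 / 8 = 3.352

3.352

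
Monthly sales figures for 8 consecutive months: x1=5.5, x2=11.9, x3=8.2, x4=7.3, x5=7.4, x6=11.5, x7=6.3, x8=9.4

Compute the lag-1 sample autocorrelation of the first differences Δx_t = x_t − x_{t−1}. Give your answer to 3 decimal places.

First differences Δx: 6.4, -3.7, -0.9, 0.1, 4.1, -5.2, 3.1
Mean of differences = 0.5571
Numerator Σ(Δx_t−Δx̄)(Δx_{t+1}−Δx̄) = -54.6604
Denominator Σ(Δx_t−Δx̄)² = 106.7571
r_1(Δx) = -54.6604 / 106.7571 = -0.512

-0.512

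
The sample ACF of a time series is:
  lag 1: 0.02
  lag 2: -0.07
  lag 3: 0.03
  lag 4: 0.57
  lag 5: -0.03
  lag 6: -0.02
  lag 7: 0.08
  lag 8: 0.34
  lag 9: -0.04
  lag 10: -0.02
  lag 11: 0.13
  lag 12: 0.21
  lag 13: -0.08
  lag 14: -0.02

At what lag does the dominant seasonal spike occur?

The largest autocorrelation is r_4 = 0.57, with weaker echoes at lags 8 (0.34) and 12 (0.21); the remaining lags stay at or below 0.13.
The dominant spike at lag 4 indicates a seasonal period of 4.

4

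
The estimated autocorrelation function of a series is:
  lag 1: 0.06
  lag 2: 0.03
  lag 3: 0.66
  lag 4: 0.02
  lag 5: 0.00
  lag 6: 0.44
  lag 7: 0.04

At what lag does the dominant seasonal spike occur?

The largest autocorrelation is r_3 = 0.66, with a weaker echo at lag 6 (0.44); the remaining lags stay at or below 0.06.
The dominant spike at lag 3 indicates a seasonal period of 3.

3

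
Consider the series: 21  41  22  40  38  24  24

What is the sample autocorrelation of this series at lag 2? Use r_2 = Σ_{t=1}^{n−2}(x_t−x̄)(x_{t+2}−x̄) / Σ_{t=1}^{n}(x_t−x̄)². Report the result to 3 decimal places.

0.020

Mean x̄ = (21 + 41 + 22 + 40 + 38 + 24 + 24)/7 = 30.0000
Deviations from mean: -9.0000, 11.0000, -8.0000, 10.0000, 8.0000, -6.0000, -6.0000
Σ(x_t−x̄)(x_{t+2}−x̄) = (72.0000) + (110.0000) + (-64.0000) + (-60.0000) + (-48.0000) = 10.0000
Denominator Σ(x_t−x̄)² = 502.0000
r_2 = 10.0000 / 502.0000 = 0.020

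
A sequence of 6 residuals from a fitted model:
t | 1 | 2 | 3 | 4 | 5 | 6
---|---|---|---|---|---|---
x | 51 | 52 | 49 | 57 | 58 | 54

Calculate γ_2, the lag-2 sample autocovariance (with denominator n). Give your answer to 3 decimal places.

Mean x̄ = (51 + 52 + 49 + 57 + 58 + 54)/6 = 53.5000
Deviations: -2.5000, -1.5000, -4.5000, 3.5000, 4.5000, 0.5000
Σ_{t=1}^{4}(x_t−x̄)(x_{t+2}−x̄) = -12.5000
γ_2 = -12.5000 / 6 = -2.083

-2.083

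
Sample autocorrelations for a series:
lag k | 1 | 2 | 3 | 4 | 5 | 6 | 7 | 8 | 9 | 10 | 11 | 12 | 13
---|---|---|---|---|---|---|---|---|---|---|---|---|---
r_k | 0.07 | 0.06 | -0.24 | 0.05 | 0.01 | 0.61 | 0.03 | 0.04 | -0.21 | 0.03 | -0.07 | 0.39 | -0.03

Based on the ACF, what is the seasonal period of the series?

6

The largest autocorrelation is r_6 = 0.61, with a weaker echo at lag 12 (0.39); the remaining lags stay at or below 0.07.
The dominant spike at lag 6 indicates a seasonal period of 6.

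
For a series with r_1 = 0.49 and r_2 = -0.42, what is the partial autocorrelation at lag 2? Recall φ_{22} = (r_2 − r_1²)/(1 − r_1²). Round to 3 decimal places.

-0.869

φ_{22} = (r_2 − r_1²) / (1 − r_1²)
r_1² = (0.49)² = 0.2401
Numerator = -0.42 − 0.2401 = -0.6601; denominator = 1 − 0.2401 = 0.7599
φ_{22} = -0.6601 / 0.7599 = -0.869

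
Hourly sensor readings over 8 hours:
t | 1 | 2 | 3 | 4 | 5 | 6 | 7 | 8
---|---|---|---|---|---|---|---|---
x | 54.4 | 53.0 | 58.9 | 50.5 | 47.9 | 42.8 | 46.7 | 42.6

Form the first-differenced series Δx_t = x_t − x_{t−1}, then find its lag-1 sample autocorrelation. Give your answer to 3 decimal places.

First differences Δx: -1.4, 5.9, -8.4, -2.6, -5.1, 3.9, -4.1
Mean of differences = -1.6857
Numerator Σ(Δx_t−Δx̄)(Δx_{t+1}−Δx̄) = -72.0616
Denominator Σ(Δx_t−Δx̄)² = 152.2286
r_1(Δx) = -72.0616 / 152.2286 = -0.473

-0.473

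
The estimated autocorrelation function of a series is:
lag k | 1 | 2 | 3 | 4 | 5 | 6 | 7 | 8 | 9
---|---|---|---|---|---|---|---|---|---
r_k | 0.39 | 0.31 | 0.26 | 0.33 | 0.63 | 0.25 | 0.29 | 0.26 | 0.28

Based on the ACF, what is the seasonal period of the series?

5

The largest autocorrelation is r_5 = 0.63; the remaining lags stay at or below 0.39. The elevated value at lag 1 (0.39), dropping to 0.31 at lag 2, reflects decaying short-term dependence rather than seasonality.
The dominant spike at lag 5 indicates a seasonal period of 5.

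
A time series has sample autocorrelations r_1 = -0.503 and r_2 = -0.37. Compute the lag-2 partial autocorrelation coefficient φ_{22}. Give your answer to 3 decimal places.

-0.834

φ_{22} = (r_2 − r_1²) / (1 − r_1²)
r_1² = (-0.503)² = 0.253009
Numerator = -0.37 − 0.2530 = -0.6230; denominator = 1 − 0.2530 = 0.7470
φ_{22} = -0.6230 / 0.7470 = -0.834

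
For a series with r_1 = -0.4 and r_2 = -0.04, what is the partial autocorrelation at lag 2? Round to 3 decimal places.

-0.238

φ_{22} = (r_2 − r_1²) / (1 − r_1²)
r_1² = (-0.4)² = 0.16
Numerator = -0.04 − 0.1600 = -0.2000; denominator = 1 − 0.1600 = 0.8400
φ_{22} = -0.2000 / 0.8400 = -0.238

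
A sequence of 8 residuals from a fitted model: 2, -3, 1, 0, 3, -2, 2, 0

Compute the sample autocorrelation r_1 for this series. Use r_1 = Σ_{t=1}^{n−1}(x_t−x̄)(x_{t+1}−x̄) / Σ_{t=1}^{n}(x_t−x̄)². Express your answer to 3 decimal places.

-0.653

Mean x̄ = (2 − 3 + 1 + 0 + 3 − 2 + 2 + 0)/8 = 0.3750
Deviations from mean: 1.6250, -3.3750, 0.6250, -0.3750, 2.6250, -2.3750, 1.6250, -0.3750
Σ(x_t−x̄)(x_{t+1}−x̄) = (-5.4844) + (-2.1094) + (-0.2344) + (-0.9844) + (-6.2344) + (-3.8594) + (-0.6094) = -19.5156
Denominator Σ(x_t−x̄)² = 29.8750
r_1 = -19.5156 / 29.8750 = -0.653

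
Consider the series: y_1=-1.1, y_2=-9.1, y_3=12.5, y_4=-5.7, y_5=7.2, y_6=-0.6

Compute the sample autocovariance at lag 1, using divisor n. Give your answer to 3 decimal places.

Mean ȳ = (-1.1 − 9.1 + 12.5 − 5.7 + 7.2 − 0.6)/6 = 0.5333
Deviations: -1.6333, -9.6333, 11.9667, -6.2333, 6.6667, -1.1333
Σ_{t=1}^{5}(y_t−ȳ)(y_{t+1}−ȳ) = -223.2478
γ_1 = -223.2478 / 6 = -37.208

-37.208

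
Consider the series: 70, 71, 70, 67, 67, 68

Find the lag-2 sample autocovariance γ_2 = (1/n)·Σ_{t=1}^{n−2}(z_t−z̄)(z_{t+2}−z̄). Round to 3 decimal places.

-0.537

Mean z̄ = (70 + 71 + 70 + 67 + 67 + 68)/6 = 68.8333
Deviations: 1.1667, 2.1667, 1.1667, -1.8333, -1.8333, -0.8333
Σ_{t=1}^{4}(z_t−z̄)(z_{t+2}−z̄) = -3.2222
γ_2 = -3.2222 / 6 = -0.537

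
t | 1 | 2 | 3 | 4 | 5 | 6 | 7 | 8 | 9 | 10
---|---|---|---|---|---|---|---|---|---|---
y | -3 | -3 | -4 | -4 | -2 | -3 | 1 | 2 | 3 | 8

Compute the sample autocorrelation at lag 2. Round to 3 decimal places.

Mean ȳ = (-3 − 3 − 4 − 4 − 2 − 3 + 1 + 2 + 3 + 8)/10 = -0.5000
Numerator Σ_{t=1}^{8}(y_t−ȳ)(y_{t+2}−ȳ) = 49.5000
Denominator Σ(y_t−ȳ)² = 138.5000
r_2 = 49.5000 / 138.5000 = 0.357

0.357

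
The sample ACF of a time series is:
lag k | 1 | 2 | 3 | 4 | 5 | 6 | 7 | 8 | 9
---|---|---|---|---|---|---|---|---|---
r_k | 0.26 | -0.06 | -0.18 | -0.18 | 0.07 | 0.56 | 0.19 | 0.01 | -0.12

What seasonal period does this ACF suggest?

The largest autocorrelation is r_6 = 0.56; the remaining lags stay at or below 0.26.
The dominant spike at lag 6 indicates a seasonal period of 6.

6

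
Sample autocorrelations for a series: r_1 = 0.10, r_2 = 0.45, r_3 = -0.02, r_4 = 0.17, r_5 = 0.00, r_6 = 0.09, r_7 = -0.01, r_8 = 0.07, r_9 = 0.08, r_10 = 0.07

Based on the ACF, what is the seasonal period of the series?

2

The largest autocorrelation is r_2 = 0.45, with a weaker echo at lag 4 (0.17); the remaining lags stay at or below 0.10.
The dominant spike at lag 2 indicates a seasonal period of 2.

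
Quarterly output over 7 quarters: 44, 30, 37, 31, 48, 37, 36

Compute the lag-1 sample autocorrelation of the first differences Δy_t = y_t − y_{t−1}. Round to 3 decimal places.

First differences Δy: -14, 7, -6, 17, -11, -1
Mean of differences = -1.3333
Numerator Σ(Δy_t−Δȳ)(Δy_{t+1}−Δȳ) = -410.4444
Denominator Σ(Δy_t−Δȳ)² = 681.3333
r_1(Δy) = -410.4444 / 681.3333 = -0.602

-0.602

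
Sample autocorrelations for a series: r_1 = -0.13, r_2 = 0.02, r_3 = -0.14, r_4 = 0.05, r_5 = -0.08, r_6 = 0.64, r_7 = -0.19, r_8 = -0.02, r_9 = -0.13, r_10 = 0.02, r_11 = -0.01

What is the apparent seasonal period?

6

The largest autocorrelation is r_6 = 0.64; the remaining lags stay at or below 0.05.
The dominant spike at lag 6 indicates a seasonal period of 6.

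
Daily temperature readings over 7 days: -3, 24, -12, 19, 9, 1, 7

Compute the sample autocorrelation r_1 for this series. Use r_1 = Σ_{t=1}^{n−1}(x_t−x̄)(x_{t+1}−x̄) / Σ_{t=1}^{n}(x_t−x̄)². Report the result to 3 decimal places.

Mean x̄ = (-3 + 24 − 12 + 19 + 9 + 1 + 7)/7 = 6.4286
Numerator Σ_{t=1}^{6}(x_t−x̄)(x_{t+1}−x̄) = -705.8980
Denominator Σ(x_t−x̄)² = 931.7143
r_1 = -705.8980 / 931.7143 = -0.758

-0.758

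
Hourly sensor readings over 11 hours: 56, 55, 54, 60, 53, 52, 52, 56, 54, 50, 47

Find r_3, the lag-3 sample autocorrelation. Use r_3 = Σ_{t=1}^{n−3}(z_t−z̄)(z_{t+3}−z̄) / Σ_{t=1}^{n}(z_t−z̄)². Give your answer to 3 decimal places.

-0.071

Mean z̄ = (56 + 55 + 54 + 60 + 53 + 52 + 52 + 56 + 54 + 50 + 47)/11 = 53.5455
Numerator Σ_{t=1}^{8}(z_t−z̄)(z_{t+3}−z̄) = -8.2562
Denominator Σ(z_t−z̄)² = 116.7273
r_3 = -8.2562 / 116.7273 = -0.071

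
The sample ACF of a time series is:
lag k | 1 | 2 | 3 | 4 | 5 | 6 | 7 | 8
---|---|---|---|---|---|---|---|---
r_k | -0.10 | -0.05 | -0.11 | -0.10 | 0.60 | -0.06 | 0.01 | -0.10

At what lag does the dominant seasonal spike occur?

5

The largest autocorrelation is r_5 = 0.60; the remaining lags stay at or below 0.01.
The dominant spike at lag 5 indicates a seasonal period of 5.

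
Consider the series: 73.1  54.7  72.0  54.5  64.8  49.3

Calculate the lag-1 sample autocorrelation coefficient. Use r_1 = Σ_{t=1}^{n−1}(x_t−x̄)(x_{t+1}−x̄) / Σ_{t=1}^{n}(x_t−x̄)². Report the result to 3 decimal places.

-0.575

Mean x̄ = (73.1 + 54.7 + 72.0 + 54.5 + 64.8 + 49.3)/6 = 61.4000
Numerator Σ_{t=1}^{5}(x_t−x̄)(x_{t+1}−x̄) = -287.1500
Denominator Σ(x_t−x̄)² = 499.7200
r_1 = -287.1500 / 499.7200 = -0.575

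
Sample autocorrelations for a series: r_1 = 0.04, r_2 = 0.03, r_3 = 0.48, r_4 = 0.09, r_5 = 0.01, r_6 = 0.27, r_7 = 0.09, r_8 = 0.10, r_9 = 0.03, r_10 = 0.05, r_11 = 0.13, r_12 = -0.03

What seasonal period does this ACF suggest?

The largest autocorrelation is r_3 = 0.48, with a weaker echo at lag 6 (0.27); the remaining lags stay at or below 0.13.
The dominant spike at lag 3 indicates a seasonal period of 3.

3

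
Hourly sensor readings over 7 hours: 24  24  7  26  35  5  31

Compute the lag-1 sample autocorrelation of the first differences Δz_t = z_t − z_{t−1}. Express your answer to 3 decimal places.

First differences Δz: 0, -17, 19, 9, -30, 26
Mean of differences = 1.1667
Numerator Σ(Δz_t−Δz̄)(Δz_{t+1}−Δz̄) = -1181.1944
Denominator Σ(Δz_t−Δz̄)² = 2298.8333
r_1(Δz) = -1181.1944 / 2298.8333 = -0.514

-0.514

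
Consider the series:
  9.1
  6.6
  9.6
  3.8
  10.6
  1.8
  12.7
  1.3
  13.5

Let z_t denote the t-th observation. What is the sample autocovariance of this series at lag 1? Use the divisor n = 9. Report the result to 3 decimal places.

Mean z̄ = (9.1 + 6.6 + 9.6 + 3.8 + 10.6 + 1.8 + 12.7 + 1.3 + 13.5)/9 = 7.6667
Σ_{t=1}^{8}(z_t−z̄)(z_{t+1}−z̄) = -138.3311
γ_1 = -138.3311 / 9 = -15.370

-15.370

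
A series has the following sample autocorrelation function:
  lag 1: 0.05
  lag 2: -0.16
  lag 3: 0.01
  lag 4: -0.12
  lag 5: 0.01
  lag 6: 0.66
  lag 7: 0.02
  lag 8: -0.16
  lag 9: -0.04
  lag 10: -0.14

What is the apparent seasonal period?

6

The largest autocorrelation is r_6 = 0.66; the remaining lags stay at or below 0.05.
The dominant spike at lag 6 indicates a seasonal period of 6.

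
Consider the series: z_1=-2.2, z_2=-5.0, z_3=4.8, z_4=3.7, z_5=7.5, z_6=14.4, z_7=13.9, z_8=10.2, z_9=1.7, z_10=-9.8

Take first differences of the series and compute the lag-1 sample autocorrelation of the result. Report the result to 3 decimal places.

First differences Δz: -2.8, 9.8, -1.1, 3.8, 6.9, -0.5, -3.7, -8.5, -11.5
Mean of differences = -0.8444
Numerator Σ(Δz_t−Δz̄)(Δz_{t+1}−Δz̄) = 116.3647
Denominator Σ(Δz_t−Δz̄)² = 379.1622
r_1(Δz) = 116.3647 / 379.1622 = 0.307

0.307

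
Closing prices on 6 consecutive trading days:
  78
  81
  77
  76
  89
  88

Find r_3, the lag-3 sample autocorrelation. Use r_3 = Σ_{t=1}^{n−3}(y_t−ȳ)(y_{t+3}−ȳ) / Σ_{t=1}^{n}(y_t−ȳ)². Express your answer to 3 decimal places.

Mean ȳ = (78 + 81 + 77 + 76 + 89 + 88)/6 = 81.5000
Deviations from mean: -3.5000, -0.5000, -4.5000, -5.5000, 7.5000, 6.5000
Σ(y_t−ȳ)(y_{t+3}−ȳ) = (19.2500) + (-3.7500) + (-29.2500) = -13.7500
Denominator Σ(y_t−ȳ)² = 161.5000
r_3 = -13.7500 / 161.5000 = -0.085

-0.085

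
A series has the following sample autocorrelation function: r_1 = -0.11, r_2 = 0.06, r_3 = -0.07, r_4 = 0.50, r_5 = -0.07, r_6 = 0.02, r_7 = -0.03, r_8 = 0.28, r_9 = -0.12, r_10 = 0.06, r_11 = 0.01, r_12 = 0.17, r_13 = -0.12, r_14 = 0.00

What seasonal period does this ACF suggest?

4

The largest autocorrelation is r_4 = 0.50, with weaker echoes at lags 8 (0.28) and 12 (0.17); the remaining lags stay at or below 0.06.
The dominant spike at lag 4 indicates a seasonal period of 4.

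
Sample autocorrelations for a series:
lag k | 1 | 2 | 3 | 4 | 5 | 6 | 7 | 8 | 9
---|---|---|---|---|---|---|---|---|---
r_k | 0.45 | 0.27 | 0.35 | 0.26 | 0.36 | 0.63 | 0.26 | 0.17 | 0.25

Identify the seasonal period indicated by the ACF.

The largest autocorrelation is r_6 = 0.63; the remaining lags stay at or below 0.45. The elevated value at lag 1 (0.45), dropping to 0.27 at lag 2, reflects decaying short-term dependence rather than seasonality.
The dominant spike at lag 6 indicates a seasonal period of 6.

6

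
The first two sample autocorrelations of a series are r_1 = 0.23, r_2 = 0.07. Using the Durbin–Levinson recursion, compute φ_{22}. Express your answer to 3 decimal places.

φ_{22} = (r_2 − r_1²) / (1 − r_1²)
r_1² = (0.23)² = 0.0529
Numerator = 0.07 − 0.0529 = 0.0171; denominator = 1 − 0.0529 = 0.9471
φ_{22} = 0.0171 / 0.9471 = 0.018

0.018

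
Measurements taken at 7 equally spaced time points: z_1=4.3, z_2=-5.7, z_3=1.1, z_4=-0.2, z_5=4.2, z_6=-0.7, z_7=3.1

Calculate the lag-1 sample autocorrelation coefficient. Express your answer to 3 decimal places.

-0.490

Mean z̄ = (4.3 − 5.7 + 1.1 − 0.2 + 4.2 − 0.7 + 3.1)/7 = 0.8714
Deviations from mean: 3.4286, -6.5714, 0.2286, -1.0714, 3.3286, -1.5714, 2.2286
Numerator Σ_{t=1}^{6}(z_t−z̄)(z_{t+1}−z̄) = -36.5765
Denominator Σ(z_t−z̄)² = 74.6543
r_1 = -36.5765 / 74.6543 = -0.490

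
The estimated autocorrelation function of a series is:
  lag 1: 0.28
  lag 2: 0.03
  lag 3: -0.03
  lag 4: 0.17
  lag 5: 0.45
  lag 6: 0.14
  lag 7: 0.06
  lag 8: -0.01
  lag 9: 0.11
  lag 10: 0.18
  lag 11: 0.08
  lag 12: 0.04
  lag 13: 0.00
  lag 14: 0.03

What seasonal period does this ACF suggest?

5

The largest autocorrelation is r_5 = 0.45; the remaining lags stay at or below 0.28. The elevated value at lag 1 (0.28), dropping to 0.03 at lag 2, reflects decaying short-term dependence rather than seasonality.
The dominant spike at lag 5 indicates a seasonal period of 5.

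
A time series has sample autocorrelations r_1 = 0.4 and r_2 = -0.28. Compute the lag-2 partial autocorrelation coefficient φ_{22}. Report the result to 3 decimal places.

φ_{22} = (r_2 − r_1²) / (1 − r_1²)
r_1² = (0.4)² = 0.16
Numerator = -0.28 − 0.1600 = -0.4400; denominator = 1 − 0.1600 = 0.8400
φ_{22} = -0.4400 / 0.8400 = -0.524

-0.524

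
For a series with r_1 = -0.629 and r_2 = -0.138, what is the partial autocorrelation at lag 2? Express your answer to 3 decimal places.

-0.883

φ_{22} = (r_2 − r_1²) / (1 − r_1²)
r_1² = (-0.629)² = 0.395641
Numerator = -0.138 − 0.3956 = -0.5336; denominator = 1 − 0.3956 = 0.6044
φ_{22} = -0.5336 / 0.6044 = -0.883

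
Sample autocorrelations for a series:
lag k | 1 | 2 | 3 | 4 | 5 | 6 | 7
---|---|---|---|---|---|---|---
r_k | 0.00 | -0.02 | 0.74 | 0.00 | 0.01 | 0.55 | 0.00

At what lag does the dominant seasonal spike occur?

The largest autocorrelation is r_3 = 0.74, with a weaker echo at lag 6 (0.55); the remaining lags stay at or below 0.01.
The dominant spike at lag 3 indicates a seasonal period of 3.

3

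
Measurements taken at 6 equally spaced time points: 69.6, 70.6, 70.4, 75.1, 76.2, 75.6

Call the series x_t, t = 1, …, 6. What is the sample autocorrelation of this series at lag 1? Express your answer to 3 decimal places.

0.528

Mean x̄ = (69.6 + 70.6 + 70.4 + 75.1 + 76.2 + 75.6)/6 = 72.9167
Numerator Σ_{t=1}^{5}(x_t−x̄)(x_{t+1}−x̄) = 23.9981
Denominator Σ(x_t−x̄)² = 45.4483
r_1 = 23.9981 / 45.4483 = 0.528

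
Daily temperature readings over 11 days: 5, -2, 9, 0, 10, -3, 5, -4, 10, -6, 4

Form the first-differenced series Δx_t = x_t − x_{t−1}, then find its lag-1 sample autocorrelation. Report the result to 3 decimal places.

First differences Δx: -7, 11, -9, 10, -13, 8, -9, 14, -16, 10
Mean of differences = -0.1000
Numerator Σ(Δx_t−Δx̄)(Δx_{t+1}−Δx̄) = -1082.4100
Denominator Σ(Δx_t−Δx̄)² = 1216.9000
r_1(Δx) = -1082.4100 / 1216.9000 = -0.889

-0.889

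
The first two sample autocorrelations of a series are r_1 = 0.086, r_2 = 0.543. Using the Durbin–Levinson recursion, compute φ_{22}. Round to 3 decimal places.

φ_{22} = (r_2 − r_1²) / (1 − r_1²)
r_1² = (0.086)² = 0.007396
Numerator = 0.543 − 0.0074 = 0.5356; denominator = 1 − 0.0074 = 0.9926
φ_{22} = 0.5356 / 0.9926 = 0.540

0.540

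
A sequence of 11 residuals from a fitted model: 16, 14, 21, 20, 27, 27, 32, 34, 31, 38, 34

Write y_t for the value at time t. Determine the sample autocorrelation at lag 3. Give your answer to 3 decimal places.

0.232

Mean ȳ = (16 + 14 + 21 + 20 + 27 + 27 + 32 + 34 + 31 + 38 + 34)/11 = 26.7273
Numerator Σ_{t=1}^{8}(y_t−ȳ)(y_{t+3}−ȳ) = 147.1405
Denominator Σ(y_t−ȳ)² = 634.1818
r_3 = 147.1405 / 634.1818 = 0.232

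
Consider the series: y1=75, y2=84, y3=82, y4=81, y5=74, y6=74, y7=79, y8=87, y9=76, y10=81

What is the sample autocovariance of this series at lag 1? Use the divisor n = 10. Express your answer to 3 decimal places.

Mean ȳ = (75 + 84 + 82 + 81 + 74 + 74 + 79 + 87 + 76 + 81)/10 = 79.3000
Σ_{t=1}^{9}(y_t−ȳ)(y_{t+1}−ȳ) = -15.5900
γ_1 = -15.5900 / 10 = -1.559

-1.559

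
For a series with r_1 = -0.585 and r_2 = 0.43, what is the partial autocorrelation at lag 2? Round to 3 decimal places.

0.133

φ_{22} = (r_2 − r_1²) / (1 − r_1²)
r_1² = (-0.585)² = 0.342225
Numerator = 0.43 − 0.3422 = 0.0878; denominator = 1 − 0.3422 = 0.6578
φ_{22} = 0.0878 / 0.6578 = 0.133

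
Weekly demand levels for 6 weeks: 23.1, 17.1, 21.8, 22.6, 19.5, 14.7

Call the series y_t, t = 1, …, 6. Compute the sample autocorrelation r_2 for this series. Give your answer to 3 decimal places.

Mean ȳ = (23.1 + 17.1 + 21.8 + 22.6 + 19.5 + 14.7)/6 = 19.8000
Deviations from mean: 3.3000, -2.7000, 2.0000, 2.8000, -0.3000, -5.1000
Σ(y_t−ȳ)(y_{t+2}−ȳ) = (6.6000) + (-7.5600) + (-0.6000) + (-14.2800) = -15.8400
Denominator Σ(y_t−ȳ)² = 56.1200
r_2 = -15.8400 / 56.1200 = -0.282

-0.282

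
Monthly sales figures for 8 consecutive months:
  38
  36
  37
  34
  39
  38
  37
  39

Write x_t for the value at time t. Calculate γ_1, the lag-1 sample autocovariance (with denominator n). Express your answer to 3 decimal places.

Mean x̄ = (38 + 36 + 37 + 34 + 39 + 38 + 37 + 39)/8 = 37.2500
Deviations: 0.7500, -1.2500, -0.2500, -3.2500, 1.7500, 0.7500, -0.2500, 1.7500
Σ_{t=1}^{7}(x_t−x̄)(x_{t+1}−x̄) = -4.8125
γ_1 = -4.8125 / 8 = -0.602

-0.602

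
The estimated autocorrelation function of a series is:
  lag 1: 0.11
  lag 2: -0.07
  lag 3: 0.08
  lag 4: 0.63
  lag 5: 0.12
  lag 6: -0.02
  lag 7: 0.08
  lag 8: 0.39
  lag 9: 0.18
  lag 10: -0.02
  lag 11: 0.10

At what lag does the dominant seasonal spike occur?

The largest autocorrelation is r_4 = 0.63, with a weaker echo at lag 8 (0.39); the remaining lags stay at or below 0.18.
The dominant spike at lag 4 indicates a seasonal period of 4.

4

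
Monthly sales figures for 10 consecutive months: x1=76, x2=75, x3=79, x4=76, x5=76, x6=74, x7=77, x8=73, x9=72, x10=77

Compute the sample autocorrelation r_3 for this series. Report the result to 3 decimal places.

Mean x̄ = (76 + 75 + 79 + 76 + 76 + 74 + 77 + 73 + 72 + 77)/10 = 75.5000
Σ(x_t−x̄)(x_{t+3}−x̄) = (0.2500) + (-0.2500) + (-5.2500) + (0.7500) + (-1.2500) + (5.2500) + (2.2500) = 1.7500
Denominator Σ(x_t−x̄)² = 38.5000
r_3 = 1.7500 / 38.5000 = 0.045

0.045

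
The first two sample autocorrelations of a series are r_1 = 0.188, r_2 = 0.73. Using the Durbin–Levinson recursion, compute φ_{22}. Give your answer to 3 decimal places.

0.720

φ_{22} = (r_2 − r_1²) / (1 − r_1²)
r_1² = (0.188)² = 0.035344
Numerator = 0.73 − 0.0353 = 0.6947; denominator = 1 − 0.0353 = 0.9647
φ_{22} = 0.6947 / 0.9647 = 0.720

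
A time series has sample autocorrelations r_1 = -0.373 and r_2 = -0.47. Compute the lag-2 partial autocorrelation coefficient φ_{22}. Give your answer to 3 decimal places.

-0.708

φ_{22} = (r_2 − r_1²) / (1 − r_1²)
r_1² = (-0.373)² = 0.139129
Numerator = -0.47 − 0.1391 = -0.6091; denominator = 1 − 0.1391 = 0.8609
φ_{22} = -0.6091 / 0.8609 = -0.708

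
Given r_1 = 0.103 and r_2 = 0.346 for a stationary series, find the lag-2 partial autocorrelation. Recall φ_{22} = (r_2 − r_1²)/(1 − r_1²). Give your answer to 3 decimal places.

0.339

φ_{22} = (r_2 − r_1²) / (1 − r_1²)
r_1² = (0.103)² = 0.010609
Numerator = 0.346 − 0.0106 = 0.3354; denominator = 1 − 0.0106 = 0.9894
φ_{22} = 0.3354 / 0.9894 = 0.339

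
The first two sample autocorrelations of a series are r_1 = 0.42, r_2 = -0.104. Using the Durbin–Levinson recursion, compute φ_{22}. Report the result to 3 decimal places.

-0.340

φ_{22} = (r_2 − r_1²) / (1 − r_1²)
r_1² = (0.42)² = 0.1764
Numerator = -0.104 − 0.1764 = -0.2804; denominator = 1 − 0.1764 = 0.8236
φ_{22} = -0.2804 / 0.8236 = -0.340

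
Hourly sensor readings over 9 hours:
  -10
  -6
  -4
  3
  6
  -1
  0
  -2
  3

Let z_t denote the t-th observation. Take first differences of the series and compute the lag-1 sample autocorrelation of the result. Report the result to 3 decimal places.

First differences Δz: 4, 2, 7, 3, -7, 1, -2, 5
Mean of differences = 1.6250
Numerator Σ(Δz_t−Δz̄)(Δz_{t+1}−Δz̄) = -6.1406
Denominator Σ(Δz_t−Δz̄)² = 135.8750
r_1(Δz) = -6.1406 / 135.8750 = -0.045

-0.045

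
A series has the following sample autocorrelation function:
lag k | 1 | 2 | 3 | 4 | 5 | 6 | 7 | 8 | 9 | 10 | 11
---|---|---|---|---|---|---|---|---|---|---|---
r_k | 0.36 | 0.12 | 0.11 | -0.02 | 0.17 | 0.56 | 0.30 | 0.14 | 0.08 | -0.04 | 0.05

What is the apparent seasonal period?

The largest autocorrelation is r_6 = 0.56; the remaining lags stay at or below 0.36. The elevated value at lag 1 (0.36), dropping to 0.12 at lag 2, reflects decaying short-term dependence rather than seasonality.
The dominant spike at lag 6 indicates a seasonal period of 6.

6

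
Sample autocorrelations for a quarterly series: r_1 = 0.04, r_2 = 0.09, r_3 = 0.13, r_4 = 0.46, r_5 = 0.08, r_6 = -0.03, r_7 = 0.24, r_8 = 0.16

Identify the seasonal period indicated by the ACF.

4

The largest autocorrelation is r_4 = 0.46; the remaining lags stay at or below 0.24.
The dominant spike at lag 4 indicates a seasonal period of 4.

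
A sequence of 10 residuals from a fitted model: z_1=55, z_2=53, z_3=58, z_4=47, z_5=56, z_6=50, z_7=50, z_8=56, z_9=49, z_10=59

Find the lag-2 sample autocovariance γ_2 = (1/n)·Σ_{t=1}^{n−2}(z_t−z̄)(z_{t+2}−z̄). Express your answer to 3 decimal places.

Mean z̄ = (55 + 53 + 58 + 47 + 56 + 50 + 50 + 56 + 49 + 59)/10 = 53.3000
Σ_{t=1}^{8}(z_t−z̄)(z_{t+2}−z̄) = 55.1200
γ_2 = 55.1200 / 10 = 5.512

5.512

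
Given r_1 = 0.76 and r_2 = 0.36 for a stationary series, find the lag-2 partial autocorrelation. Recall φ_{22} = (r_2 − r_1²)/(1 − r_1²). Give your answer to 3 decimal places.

-0.515

φ_{22} = (r_2 − r_1²) / (1 − r_1²)
r_1² = (0.76)² = 0.5776
Numerator = 0.36 − 0.5776 = -0.2176; denominator = 1 − 0.5776 = 0.4224
φ_{22} = -0.2176 / 0.4224 = -0.515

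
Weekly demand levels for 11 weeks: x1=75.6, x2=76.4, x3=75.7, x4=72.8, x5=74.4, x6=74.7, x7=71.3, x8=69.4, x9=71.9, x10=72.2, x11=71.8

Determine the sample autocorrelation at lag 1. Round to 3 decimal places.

0.575

Mean x̄ = (75.6 + 76.4 + 75.7 + 72.8 + 74.4 + 74.7 + 71.3 + 69.4 + 71.9 + 72.2 + 71.8)/11 = 73.2909
Numerator Σ_{t=1}^{10}(x_t−x̄)(x_{t+1}−x̄) = 28.0017
Denominator Σ(x_t−x̄)² = 48.7091
r_1 = 28.0017 / 48.7091 = 0.575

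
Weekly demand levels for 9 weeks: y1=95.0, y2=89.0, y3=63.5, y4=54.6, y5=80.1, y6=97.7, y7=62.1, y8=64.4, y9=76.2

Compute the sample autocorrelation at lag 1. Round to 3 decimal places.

Mean ȳ = (95.0 + 89.0 + 63.5 + 54.6 + 80.1 + 97.7 + 62.1 + 64.4 + 76.2)/9 = 75.8444
Numerator Σ_{t=1}^{8}(y_t−ȳ)(y_{t+1}−ȳ) = 207.2914
Denominator Σ(y_t−ȳ)² = 1959.5022
r_1 = 207.2914 / 1959.5022 = 0.106

0.106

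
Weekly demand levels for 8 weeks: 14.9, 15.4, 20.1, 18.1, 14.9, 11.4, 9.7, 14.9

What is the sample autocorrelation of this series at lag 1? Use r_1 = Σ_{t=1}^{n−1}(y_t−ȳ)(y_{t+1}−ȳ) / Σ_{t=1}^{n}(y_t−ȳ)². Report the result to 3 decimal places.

0.487

Mean ȳ = (14.9 + 15.4 + 20.1 + 18.1 + 14.9 + 11.4 + 9.7 + 14.9)/8 = 14.9250
Deviations from mean: -0.0250, 0.4750, 5.1750, 3.1750, -0.0250, -3.5250, -5.2250, -0.0250
Σ(y_t−ȳ)(y_{t+1}−ȳ) = (-0.0119) + (2.4581) + (16.4306) + (-0.0794) + (0.0881) + (18.4181) + (0.1306) = 37.4344
Denominator Σ(y_t−ȳ)² = 76.8150
r_1 = 37.4344 / 76.8150 = 0.487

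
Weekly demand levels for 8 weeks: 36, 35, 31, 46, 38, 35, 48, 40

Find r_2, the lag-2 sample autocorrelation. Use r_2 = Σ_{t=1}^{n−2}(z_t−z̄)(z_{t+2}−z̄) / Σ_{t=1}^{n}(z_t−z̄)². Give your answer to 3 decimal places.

-0.168

Mean z̄ = (36 + 35 + 31 + 46 + 38 + 35 + 48 + 40)/8 = 38.6250
Numerator Σ_{t=1}^{6}(z_t−z̄)(z_{t+2}−z̄) = -39.5313
Denominator Σ(z_t−z̄)² = 235.8750
r_2 = -39.5313 / 235.8750 = -0.168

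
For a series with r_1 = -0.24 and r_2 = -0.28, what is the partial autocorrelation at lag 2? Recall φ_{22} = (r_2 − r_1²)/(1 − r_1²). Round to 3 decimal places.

φ_{22} = (r_2 − r_1²) / (1 − r_1²)
r_1² = (-0.24)² = 0.0576
Numerator = -0.28 − 0.0576 = -0.3376; denominator = 1 − 0.0576 = 0.9424
φ_{22} = -0.3376 / 0.9424 = -0.358

-0.358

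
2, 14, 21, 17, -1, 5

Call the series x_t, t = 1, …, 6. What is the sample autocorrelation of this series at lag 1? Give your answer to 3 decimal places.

Mean x̄ = (2 + 14 + 21 + 17 − 1 + 5)/6 = 9.6667
Deviations from mean: -7.6667, 4.3333, 11.3333, 7.3333, -10.6667, -4.6667
Numerator Σ_{t=1}^{5}(x_t−x̄)(x_{t+1}−x̄) = 70.5556
Denominator Σ(x_t−x̄)² = 395.3333
r_1 = 70.5556 / 395.3333 = 0.178

0.178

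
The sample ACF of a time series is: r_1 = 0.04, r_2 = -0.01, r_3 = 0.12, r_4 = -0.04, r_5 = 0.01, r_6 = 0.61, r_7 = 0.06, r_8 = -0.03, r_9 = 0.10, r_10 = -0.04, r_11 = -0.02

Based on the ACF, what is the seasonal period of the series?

6

The largest autocorrelation is r_6 = 0.61; the remaining lags stay at or below 0.12.
The dominant spike at lag 6 indicates a seasonal period of 6.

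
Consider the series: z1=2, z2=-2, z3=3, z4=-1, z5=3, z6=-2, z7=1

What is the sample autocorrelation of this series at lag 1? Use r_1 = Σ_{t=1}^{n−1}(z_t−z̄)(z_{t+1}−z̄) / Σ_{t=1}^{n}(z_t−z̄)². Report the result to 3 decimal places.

Mean z̄ = (2 − 2 + 3 − 1 + 3 − 2 + 1)/7 = 0.5714
Numerator Σ_{t=1}^{6}(z_t−z̄)(z_{t+1}−z̄) = -24.8980
Denominator Σ(z_t−z̄)² = 29.7143
r_1 = -24.8980 / 29.7143 = -0.838

-0.838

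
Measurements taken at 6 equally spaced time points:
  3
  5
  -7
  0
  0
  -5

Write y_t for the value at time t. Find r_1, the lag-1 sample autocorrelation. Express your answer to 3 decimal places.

Mean ȳ = (3 + 5 − 7 + 0 + 0 − 5)/6 = -0.6667
Deviations from mean: 3.6667, 5.6667, -6.3333, 0.6667, 0.6667, -4.3333
Numerator Σ_{t=1}^{5}(y_t−ȳ)(y_{t+1}−ȳ) = -21.7778
Denominator Σ(y_t−ȳ)² = 105.3333
r_1 = -21.7778 / 105.3333 = -0.207

-0.207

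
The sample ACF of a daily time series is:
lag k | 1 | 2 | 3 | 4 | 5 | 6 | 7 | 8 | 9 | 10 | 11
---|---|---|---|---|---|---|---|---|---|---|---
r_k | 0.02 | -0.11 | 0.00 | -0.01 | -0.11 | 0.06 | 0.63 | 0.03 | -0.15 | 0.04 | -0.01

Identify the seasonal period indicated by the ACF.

7

The largest autocorrelation is r_7 = 0.63; the remaining lags stay at or below 0.06.
The dominant spike at lag 7 indicates a seasonal period of 7.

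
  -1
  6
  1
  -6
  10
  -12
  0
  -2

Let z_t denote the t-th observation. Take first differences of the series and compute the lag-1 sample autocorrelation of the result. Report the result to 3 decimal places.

-0.745

First differences Δz: 7, -5, -7, 16, -22, 12, -2
Mean of differences = -0.1429
Numerator Σ(Δz_t−Δz̄)(Δz_{t+1}−Δz̄) = -752.8776
Denominator Σ(Δz_t−Δz̄)² = 1010.8571
r_1(Δz) = -752.8776 / 1010.8571 = -0.745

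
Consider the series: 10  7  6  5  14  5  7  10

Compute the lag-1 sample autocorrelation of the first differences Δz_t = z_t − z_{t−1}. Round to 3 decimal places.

-0.527

First differences Δz: -3, -1, -1, 9, -9, 2, 3
Mean of differences = 0.0000
Numerator Σ(Δz_t−Δz̄)(Δz_{t+1}−Δz̄) = -98.0000
Denominator Σ(Δz_t−Δz̄)² = 186.0000
r_1(Δz) = -98.0000 / 186.0000 = -0.527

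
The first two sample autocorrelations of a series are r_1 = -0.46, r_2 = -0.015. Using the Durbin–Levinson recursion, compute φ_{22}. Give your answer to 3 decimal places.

-0.287

φ_{22} = (r_2 − r_1²) / (1 − r_1²)
r_1² = (-0.46)² = 0.2116
Numerator = -0.015 − 0.2116 = -0.2266; denominator = 1 − 0.2116 = 0.7884
φ_{22} = -0.2266 / 0.7884 = -0.287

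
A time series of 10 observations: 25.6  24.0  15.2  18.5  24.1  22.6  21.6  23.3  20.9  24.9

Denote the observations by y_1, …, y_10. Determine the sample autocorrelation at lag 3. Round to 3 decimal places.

-0.110

Mean ȳ = (25.6 + 24.0 + 15.2 + 18.5 + 24.1 + 22.6 + 21.6 + 23.3 + 20.9 + 24.9)/10 = 22.0700
Σ(y_t−ȳ)(y_{t+3}−ȳ) = (-12.6021) + (3.9179) + (-3.6411) + (1.6779) + (2.4969) + (-0.6201) + (-1.3301) = -10.1007
Denominator Σ(y_t−ȳ)² = 91.6410
r_3 = -10.1007 / 91.6410 = -0.110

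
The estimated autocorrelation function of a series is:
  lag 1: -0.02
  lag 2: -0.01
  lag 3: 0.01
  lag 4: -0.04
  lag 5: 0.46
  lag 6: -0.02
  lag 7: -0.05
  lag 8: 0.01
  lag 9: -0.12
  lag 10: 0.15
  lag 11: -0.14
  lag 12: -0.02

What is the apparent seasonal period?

The largest autocorrelation is r_5 = 0.46, with a weaker echo at lag 10 (0.15); the remaining lags stay at or below 0.01.
The dominant spike at lag 5 indicates a seasonal period of 5.

5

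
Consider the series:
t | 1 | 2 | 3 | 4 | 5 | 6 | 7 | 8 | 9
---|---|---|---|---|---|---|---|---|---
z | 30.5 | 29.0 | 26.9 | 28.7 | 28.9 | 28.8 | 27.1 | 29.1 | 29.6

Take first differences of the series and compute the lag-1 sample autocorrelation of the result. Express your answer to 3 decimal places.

-0.148

First differences Δz: -1.5, -2.1, 1.8, 0.2, -0.1, -1.7, 2.0, 0.5
Mean of differences = -0.1125
Numerator Σ(Δz_t−Δz̄)(Δz_{t+1}−Δz̄) = -2.5214
Denominator Σ(Δz_t−Δz̄)² = 16.9888
r_1(Δz) = -2.5214 / 16.9888 = -0.148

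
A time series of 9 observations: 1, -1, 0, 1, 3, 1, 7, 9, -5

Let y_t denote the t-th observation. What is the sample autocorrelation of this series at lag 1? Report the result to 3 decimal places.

-0.062

Mean ȳ = (1 − 1 + 0 + 1 + 3 + 1 + 7 + 9 − 5)/9 = 1.7778
Numerator Σ_{t=1}^{8}(y_t−ȳ)(y_{t+1}−ȳ) = -8.7160
Denominator Σ(y_t−ȳ)² = 139.5556
r_1 = -8.7160 / 139.5556 = -0.062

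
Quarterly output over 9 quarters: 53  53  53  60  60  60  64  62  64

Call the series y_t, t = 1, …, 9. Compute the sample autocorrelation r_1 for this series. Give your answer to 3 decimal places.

0.606

Mean ȳ = (53 + 53 + 53 + 60 + 60 + 60 + 64 + 62 + 64)/9 = 58.7778
Numerator Σ_{t=1}^{8}(y_t−ȳ)(y_{t+1}−ȳ) = 102.7284
Denominator Σ(y_t−ȳ)² = 169.5556
r_1 = 102.7284 / 169.5556 = 0.606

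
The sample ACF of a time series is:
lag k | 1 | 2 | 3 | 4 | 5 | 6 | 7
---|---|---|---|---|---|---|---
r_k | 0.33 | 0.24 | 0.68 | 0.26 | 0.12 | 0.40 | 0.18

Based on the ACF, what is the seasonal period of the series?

The largest autocorrelation is r_3 = 0.68, with a weaker echo at lag 6 (0.40); the remaining lags stay at or below 0.33. The elevated value at lag 1 (0.33), dropping to 0.24 at lag 2, reflects decaying short-term dependence rather than seasonality.
The dominant spike at lag 3 indicates a seasonal period of 3.

3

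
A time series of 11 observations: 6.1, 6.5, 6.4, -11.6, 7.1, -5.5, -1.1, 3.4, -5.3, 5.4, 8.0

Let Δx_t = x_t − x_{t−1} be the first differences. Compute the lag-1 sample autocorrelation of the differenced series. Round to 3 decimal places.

First differences Δx: 0.4, -0.1, -18.0, 18.7, -12.6, 4.4, 4.5, -8.7, 10.7, 2.6
Mean of differences = 0.1900
Numerator Σ(Δx_t−Δx̄)(Δx_{t+1}−Δx̄) = -710.3471
Denominator Σ(Δx_t−Δx̄)² = 1068.8090
r_1(Δx) = -710.3471 / 1068.8090 = -0.665

-0.665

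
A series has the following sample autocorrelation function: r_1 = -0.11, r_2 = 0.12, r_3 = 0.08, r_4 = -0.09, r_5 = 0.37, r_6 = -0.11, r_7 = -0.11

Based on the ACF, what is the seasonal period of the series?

5

The largest autocorrelation is r_5 = 0.37; the remaining lags stay at or below 0.12.
The dominant spike at lag 5 indicates a seasonal period of 5.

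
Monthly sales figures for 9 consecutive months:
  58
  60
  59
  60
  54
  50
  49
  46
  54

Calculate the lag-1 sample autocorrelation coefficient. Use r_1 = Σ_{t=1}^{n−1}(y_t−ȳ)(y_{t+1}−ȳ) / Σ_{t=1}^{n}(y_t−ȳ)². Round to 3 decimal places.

0.665

Mean ȳ = (58 + 60 + 59 + 60 + 54 + 50 + 49 + 46 + 54)/9 = 54.4444
Numerator Σ_{t=1}^{8}(y_t−ȳ)(y_{t+1}−ȳ) = 143.8025
Denominator Σ(y_t−ȳ)² = 216.2222
r_1 = 143.8025 / 216.2222 = 0.665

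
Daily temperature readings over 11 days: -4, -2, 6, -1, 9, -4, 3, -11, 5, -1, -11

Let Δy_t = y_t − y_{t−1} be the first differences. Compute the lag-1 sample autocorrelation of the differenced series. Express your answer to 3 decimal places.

-0.677

First differences Δy: 2, 8, -7, 10, -13, 7, -14, 16, -6, -10
Mean of differences = -0.7000
Numerator Σ(Δy_t−Δȳ)(Δy_{t+1}−Δȳ) = -688.7900
Denominator Σ(Δy_t−Δȳ)² = 1018.1000
r_1(Δy) = -688.7900 / 1018.1000 = -0.677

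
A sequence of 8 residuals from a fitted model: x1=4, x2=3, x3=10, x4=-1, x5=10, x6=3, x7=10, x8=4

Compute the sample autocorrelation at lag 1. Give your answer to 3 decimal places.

Mean x̄ = (4 + 3 + 10 − 1 + 10 + 3 + 10 + 4)/8 = 5.3750
Deviations from mean: -1.3750, -2.3750, 4.6250, -6.3750, 4.6250, -2.3750, 4.6250, -1.3750
Σ(x_t−x̄)(x_{t+1}−x̄) = (3.2656) + (-10.9844) + (-29.4844) + (-29.4844) + (-10.9844) + (-10.9844) + (-6.3594) = -95.0156
Denominator Σ(x_t−x̄)² = 119.8750
r_1 = -95.0156 / 119.8750 = -0.793

-0.793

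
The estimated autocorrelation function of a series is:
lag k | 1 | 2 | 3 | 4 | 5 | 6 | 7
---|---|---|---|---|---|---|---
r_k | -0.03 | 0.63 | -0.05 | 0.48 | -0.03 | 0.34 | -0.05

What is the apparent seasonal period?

2

The largest autocorrelation is r_2 = 0.63, with weaker echoes at lags 4 (0.48) and 6 (0.34); the remaining lags stay at or below -0.03.
The dominant spike at lag 2 indicates a seasonal period of 2.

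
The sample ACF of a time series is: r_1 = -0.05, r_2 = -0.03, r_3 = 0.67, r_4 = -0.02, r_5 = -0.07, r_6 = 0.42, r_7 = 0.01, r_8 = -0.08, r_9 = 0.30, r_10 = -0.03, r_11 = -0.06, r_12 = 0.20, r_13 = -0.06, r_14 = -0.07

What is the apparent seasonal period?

3

The largest autocorrelation is r_3 = 0.67, with weaker echoes at lags 6 (0.42), 9 (0.30) and 12 (0.20); the remaining lags stay at or below 0.01.
The dominant spike at lag 3 indicates a seasonal period of 3.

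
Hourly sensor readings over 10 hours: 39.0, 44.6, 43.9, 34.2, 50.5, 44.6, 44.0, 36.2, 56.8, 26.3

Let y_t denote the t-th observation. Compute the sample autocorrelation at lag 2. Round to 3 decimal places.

0.140

Mean ȳ = (39.0 + 44.6 + 43.9 + 34.2 + 50.5 + 44.6 + 44.0 + 36.2 + 56.8 + 26.3)/10 = 42.0100
Numerator Σ_{t=1}^{8}(y_t−ȳ)(y_{t+2}−ȳ) = 92.4558
Denominator Σ(y_t−ȳ)² = 662.3890
r_2 = 92.4558 / 662.3890 = 0.140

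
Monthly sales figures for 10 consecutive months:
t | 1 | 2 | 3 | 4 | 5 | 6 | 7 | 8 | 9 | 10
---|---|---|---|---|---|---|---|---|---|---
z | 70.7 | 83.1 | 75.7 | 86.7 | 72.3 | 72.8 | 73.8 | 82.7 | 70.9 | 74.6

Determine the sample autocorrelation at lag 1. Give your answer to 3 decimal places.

Mean z̄ = (70.7 + 83.1 + 75.7 + 86.7 + 72.3 + 72.8 + 73.8 + 82.7 + 70.9 + 74.6)/10 = 76.3300
Numerator Σ_{t=1}^{9}(z_t−z̄)(z_{t+1}−z̄) = -108.8589
Denominator Σ(z_t−z̄)² = 293.6210
r_1 = -108.8589 / 293.6210 = -0.371

-0.371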